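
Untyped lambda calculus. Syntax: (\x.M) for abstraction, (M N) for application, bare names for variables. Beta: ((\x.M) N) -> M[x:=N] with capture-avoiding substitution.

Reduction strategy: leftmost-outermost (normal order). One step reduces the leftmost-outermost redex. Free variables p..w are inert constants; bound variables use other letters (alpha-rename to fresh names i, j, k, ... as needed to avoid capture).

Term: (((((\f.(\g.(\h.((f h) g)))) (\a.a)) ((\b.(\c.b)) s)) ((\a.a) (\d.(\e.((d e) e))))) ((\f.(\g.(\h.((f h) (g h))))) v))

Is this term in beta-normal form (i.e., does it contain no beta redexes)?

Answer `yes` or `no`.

Answer: no

Derivation:
Term: (((((\f.(\g.(\h.((f h) g)))) (\a.a)) ((\b.(\c.b)) s)) ((\a.a) (\d.(\e.((d e) e))))) ((\f.(\g.(\h.((f h) (g h))))) v))
Found 4 beta redex(es).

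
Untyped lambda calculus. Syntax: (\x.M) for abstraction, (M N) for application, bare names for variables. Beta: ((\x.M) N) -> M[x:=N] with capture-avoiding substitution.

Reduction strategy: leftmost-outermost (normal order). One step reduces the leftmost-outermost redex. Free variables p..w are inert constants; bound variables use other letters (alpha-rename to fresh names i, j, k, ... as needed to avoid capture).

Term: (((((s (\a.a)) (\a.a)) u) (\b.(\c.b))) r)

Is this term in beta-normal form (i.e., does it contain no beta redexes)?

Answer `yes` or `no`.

Term: (((((s (\a.a)) (\a.a)) u) (\b.(\c.b))) r)
No beta redexes found.

Answer: yes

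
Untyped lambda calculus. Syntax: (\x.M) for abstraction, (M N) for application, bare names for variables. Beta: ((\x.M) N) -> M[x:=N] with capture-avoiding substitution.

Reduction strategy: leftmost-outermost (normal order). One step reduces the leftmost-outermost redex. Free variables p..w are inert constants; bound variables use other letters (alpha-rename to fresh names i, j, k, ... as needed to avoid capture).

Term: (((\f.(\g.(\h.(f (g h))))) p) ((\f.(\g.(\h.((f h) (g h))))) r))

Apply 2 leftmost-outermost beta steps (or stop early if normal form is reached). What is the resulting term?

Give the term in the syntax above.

Step 0: (((\f.(\g.(\h.(f (g h))))) p) ((\f.(\g.(\h.((f h) (g h))))) r))
Step 1: ((\g.(\h.(p (g h)))) ((\f.(\g.(\h.((f h) (g h))))) r))
Step 2: (\h.(p (((\f.(\g.(\h.((f h) (g h))))) r) h)))

Answer: (\h.(p (((\f.(\g.(\h.((f h) (g h))))) r) h)))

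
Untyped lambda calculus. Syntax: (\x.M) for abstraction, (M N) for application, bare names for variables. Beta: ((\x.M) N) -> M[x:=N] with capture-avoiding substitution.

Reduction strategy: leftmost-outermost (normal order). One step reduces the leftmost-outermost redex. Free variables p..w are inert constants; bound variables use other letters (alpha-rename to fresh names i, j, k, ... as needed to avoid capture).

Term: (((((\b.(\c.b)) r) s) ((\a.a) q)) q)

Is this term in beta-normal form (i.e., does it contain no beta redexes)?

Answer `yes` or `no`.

Answer: no

Derivation:
Term: (((((\b.(\c.b)) r) s) ((\a.a) q)) q)
Found 2 beta redex(es).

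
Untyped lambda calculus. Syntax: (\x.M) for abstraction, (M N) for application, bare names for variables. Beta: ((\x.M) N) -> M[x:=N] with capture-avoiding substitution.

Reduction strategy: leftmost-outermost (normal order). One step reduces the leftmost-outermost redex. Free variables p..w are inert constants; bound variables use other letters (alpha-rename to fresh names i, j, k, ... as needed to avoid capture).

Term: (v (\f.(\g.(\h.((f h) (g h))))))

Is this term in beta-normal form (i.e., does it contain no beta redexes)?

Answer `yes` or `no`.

Term: (v (\f.(\g.(\h.((f h) (g h))))))
No beta redexes found.

Answer: yes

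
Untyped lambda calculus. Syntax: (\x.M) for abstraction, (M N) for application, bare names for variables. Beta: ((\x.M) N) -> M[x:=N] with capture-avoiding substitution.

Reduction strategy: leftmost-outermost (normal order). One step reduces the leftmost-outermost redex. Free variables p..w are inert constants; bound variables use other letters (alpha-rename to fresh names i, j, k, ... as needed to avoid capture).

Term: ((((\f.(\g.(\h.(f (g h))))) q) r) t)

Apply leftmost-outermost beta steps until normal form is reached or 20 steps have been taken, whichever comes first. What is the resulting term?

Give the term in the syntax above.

Step 0: ((((\f.(\g.(\h.(f (g h))))) q) r) t)
Step 1: (((\g.(\h.(q (g h)))) r) t)
Step 2: ((\h.(q (r h))) t)
Step 3: (q (r t))

Answer: (q (r t))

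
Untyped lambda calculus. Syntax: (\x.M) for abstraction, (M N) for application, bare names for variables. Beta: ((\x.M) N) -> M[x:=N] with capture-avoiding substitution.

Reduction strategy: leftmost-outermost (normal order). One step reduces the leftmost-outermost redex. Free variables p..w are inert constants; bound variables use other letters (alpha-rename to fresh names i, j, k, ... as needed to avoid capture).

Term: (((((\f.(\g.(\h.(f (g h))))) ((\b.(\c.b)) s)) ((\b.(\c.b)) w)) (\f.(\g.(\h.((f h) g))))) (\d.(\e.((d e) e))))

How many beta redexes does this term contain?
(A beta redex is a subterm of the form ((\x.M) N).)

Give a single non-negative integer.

Term: (((((\f.(\g.(\h.(f (g h))))) ((\b.(\c.b)) s)) ((\b.(\c.b)) w)) (\f.(\g.(\h.((f h) g))))) (\d.(\e.((d e) e))))
  Redex: ((\f.(\g.(\h.(f (g h))))) ((\b.(\c.b)) s))
  Redex: ((\b.(\c.b)) s)
  Redex: ((\b.(\c.b)) w)
Total redexes: 3

Answer: 3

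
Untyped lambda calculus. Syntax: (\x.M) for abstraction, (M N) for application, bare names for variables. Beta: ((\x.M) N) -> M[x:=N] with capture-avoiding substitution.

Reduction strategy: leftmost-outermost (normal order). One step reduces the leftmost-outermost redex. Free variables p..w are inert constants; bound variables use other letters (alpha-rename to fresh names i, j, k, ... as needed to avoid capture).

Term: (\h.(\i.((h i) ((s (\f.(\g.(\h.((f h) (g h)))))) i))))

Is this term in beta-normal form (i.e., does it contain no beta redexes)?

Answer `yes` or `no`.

Term: (\h.(\i.((h i) ((s (\f.(\g.(\h.((f h) (g h)))))) i))))
No beta redexes found.

Answer: yes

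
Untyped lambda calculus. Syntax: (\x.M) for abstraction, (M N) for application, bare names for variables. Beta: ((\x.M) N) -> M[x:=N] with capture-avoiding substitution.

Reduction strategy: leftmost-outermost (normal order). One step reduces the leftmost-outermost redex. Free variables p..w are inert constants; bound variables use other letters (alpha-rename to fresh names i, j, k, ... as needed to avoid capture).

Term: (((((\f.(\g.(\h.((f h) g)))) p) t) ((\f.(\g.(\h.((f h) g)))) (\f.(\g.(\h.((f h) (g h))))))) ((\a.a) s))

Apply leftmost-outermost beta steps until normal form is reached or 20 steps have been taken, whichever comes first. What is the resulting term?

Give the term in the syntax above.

Answer: (((p (\g.(\h.(\i.((h i) (g i)))))) t) s)

Derivation:
Step 0: (((((\f.(\g.(\h.((f h) g)))) p) t) ((\f.(\g.(\h.((f h) g)))) (\f.(\g.(\h.((f h) (g h))))))) ((\a.a) s))
Step 1: ((((\g.(\h.((p h) g))) t) ((\f.(\g.(\h.((f h) g)))) (\f.(\g.(\h.((f h) (g h))))))) ((\a.a) s))
Step 2: (((\h.((p h) t)) ((\f.(\g.(\h.((f h) g)))) (\f.(\g.(\h.((f h) (g h))))))) ((\a.a) s))
Step 3: (((p ((\f.(\g.(\h.((f h) g)))) (\f.(\g.(\h.((f h) (g h))))))) t) ((\a.a) s))
Step 4: (((p (\g.(\h.(((\f.(\g.(\h.((f h) (g h))))) h) g)))) t) ((\a.a) s))
Step 5: (((p (\g.(\h.((\g.(\i.((h i) (g i)))) g)))) t) ((\a.a) s))
Step 6: (((p (\g.(\h.(\i.((h i) (g i)))))) t) ((\a.a) s))
Step 7: (((p (\g.(\h.(\i.((h i) (g i)))))) t) s)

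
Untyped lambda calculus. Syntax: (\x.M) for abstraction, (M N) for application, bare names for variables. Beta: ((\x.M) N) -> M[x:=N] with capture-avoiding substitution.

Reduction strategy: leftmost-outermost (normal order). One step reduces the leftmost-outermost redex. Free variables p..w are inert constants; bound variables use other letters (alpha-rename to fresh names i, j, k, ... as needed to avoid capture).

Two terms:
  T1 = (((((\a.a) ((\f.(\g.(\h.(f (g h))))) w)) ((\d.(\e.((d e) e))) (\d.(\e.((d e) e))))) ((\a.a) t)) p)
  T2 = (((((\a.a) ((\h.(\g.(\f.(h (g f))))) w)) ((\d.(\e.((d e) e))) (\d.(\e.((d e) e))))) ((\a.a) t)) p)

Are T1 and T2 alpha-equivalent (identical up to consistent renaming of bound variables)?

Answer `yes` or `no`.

Answer: yes

Derivation:
Term 1: (((((\a.a) ((\f.(\g.(\h.(f (g h))))) w)) ((\d.(\e.((d e) e))) (\d.(\e.((d e) e))))) ((\a.a) t)) p)
Term 2: (((((\a.a) ((\h.(\g.(\f.(h (g f))))) w)) ((\d.(\e.((d e) e))) (\d.(\e.((d e) e))))) ((\a.a) t)) p)
Alpha-equivalence: compare structure up to binder renaming.
Result: True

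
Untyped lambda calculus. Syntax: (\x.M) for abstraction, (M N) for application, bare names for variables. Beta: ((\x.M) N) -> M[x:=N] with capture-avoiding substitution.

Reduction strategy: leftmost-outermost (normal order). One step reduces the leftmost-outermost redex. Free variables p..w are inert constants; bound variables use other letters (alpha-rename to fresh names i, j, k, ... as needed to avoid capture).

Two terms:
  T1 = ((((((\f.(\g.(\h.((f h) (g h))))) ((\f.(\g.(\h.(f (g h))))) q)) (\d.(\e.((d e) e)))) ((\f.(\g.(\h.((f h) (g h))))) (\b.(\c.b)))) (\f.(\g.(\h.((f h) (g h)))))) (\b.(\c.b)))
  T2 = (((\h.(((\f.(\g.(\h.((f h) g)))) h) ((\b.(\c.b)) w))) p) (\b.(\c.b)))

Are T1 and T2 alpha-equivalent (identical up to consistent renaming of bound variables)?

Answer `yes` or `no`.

Answer: no

Derivation:
Term 1: ((((((\f.(\g.(\h.((f h) (g h))))) ((\f.(\g.(\h.(f (g h))))) q)) (\d.(\e.((d e) e)))) ((\f.(\g.(\h.((f h) (g h))))) (\b.(\c.b)))) (\f.(\g.(\h.((f h) (g h)))))) (\b.(\c.b)))
Term 2: (((\h.(((\f.(\g.(\h.((f h) g)))) h) ((\b.(\c.b)) w))) p) (\b.(\c.b)))
Alpha-equivalence: compare structure up to binder renaming.
Result: False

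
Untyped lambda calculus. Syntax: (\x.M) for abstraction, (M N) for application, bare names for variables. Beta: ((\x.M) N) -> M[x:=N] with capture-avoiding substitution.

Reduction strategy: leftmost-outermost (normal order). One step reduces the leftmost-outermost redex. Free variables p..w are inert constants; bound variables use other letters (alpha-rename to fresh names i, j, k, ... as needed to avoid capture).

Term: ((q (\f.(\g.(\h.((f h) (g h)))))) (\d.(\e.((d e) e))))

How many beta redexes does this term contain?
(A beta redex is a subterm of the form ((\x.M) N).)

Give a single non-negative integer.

Answer: 0

Derivation:
Term: ((q (\f.(\g.(\h.((f h) (g h)))))) (\d.(\e.((d e) e))))
  (no redexes)
Total redexes: 0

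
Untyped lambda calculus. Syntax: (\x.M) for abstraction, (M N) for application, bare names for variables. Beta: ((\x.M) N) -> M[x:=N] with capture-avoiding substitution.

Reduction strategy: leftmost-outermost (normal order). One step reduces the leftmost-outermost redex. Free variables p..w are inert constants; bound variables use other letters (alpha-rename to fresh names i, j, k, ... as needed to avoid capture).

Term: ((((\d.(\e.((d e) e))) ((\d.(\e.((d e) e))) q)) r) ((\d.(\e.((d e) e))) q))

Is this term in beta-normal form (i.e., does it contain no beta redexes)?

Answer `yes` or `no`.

Answer: no

Derivation:
Term: ((((\d.(\e.((d e) e))) ((\d.(\e.((d e) e))) q)) r) ((\d.(\e.((d e) e))) q))
Found 3 beta redex(es).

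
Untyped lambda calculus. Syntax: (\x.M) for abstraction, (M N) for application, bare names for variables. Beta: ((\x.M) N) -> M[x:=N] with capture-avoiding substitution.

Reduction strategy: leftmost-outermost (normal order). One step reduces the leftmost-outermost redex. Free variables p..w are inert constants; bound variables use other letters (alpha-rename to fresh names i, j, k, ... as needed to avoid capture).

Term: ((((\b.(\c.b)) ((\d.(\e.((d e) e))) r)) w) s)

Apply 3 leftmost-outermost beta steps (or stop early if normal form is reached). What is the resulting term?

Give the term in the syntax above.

Step 0: ((((\b.(\c.b)) ((\d.(\e.((d e) e))) r)) w) s)
Step 1: (((\c.((\d.(\e.((d e) e))) r)) w) s)
Step 2: (((\d.(\e.((d e) e))) r) s)
Step 3: ((\e.((r e) e)) s)

Answer: ((\e.((r e) e)) s)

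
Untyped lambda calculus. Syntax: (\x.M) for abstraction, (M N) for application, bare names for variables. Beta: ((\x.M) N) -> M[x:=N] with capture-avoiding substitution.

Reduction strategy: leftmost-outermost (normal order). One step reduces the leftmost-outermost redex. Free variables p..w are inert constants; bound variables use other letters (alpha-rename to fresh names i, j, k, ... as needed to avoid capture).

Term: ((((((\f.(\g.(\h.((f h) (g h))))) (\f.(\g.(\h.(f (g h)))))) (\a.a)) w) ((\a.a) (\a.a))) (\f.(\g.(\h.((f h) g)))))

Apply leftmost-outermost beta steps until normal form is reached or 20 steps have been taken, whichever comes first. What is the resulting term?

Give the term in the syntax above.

Step 0: ((((((\f.(\g.(\h.((f h) (g h))))) (\f.(\g.(\h.(f (g h)))))) (\a.a)) w) ((\a.a) (\a.a))) (\f.(\g.(\h.((f h) g)))))
Step 1: (((((\g.(\h.(((\f.(\g.(\h.(f (g h))))) h) (g h)))) (\a.a)) w) ((\a.a) (\a.a))) (\f.(\g.(\h.((f h) g)))))
Step 2: ((((\h.(((\f.(\g.(\h.(f (g h))))) h) ((\a.a) h))) w) ((\a.a) (\a.a))) (\f.(\g.(\h.((f h) g)))))
Step 3: (((((\f.(\g.(\h.(f (g h))))) w) ((\a.a) w)) ((\a.a) (\a.a))) (\f.(\g.(\h.((f h) g)))))
Step 4: ((((\g.(\h.(w (g h)))) ((\a.a) w)) ((\a.a) (\a.a))) (\f.(\g.(\h.((f h) g)))))
Step 5: (((\h.(w (((\a.a) w) h))) ((\a.a) (\a.a))) (\f.(\g.(\h.((f h) g)))))
Step 6: ((w (((\a.a) w) ((\a.a) (\a.a)))) (\f.(\g.(\h.((f h) g)))))
Step 7: ((w (w ((\a.a) (\a.a)))) (\f.(\g.(\h.((f h) g)))))
Step 8: ((w (w (\a.a))) (\f.(\g.(\h.((f h) g)))))

Answer: ((w (w (\a.a))) (\f.(\g.(\h.((f h) g)))))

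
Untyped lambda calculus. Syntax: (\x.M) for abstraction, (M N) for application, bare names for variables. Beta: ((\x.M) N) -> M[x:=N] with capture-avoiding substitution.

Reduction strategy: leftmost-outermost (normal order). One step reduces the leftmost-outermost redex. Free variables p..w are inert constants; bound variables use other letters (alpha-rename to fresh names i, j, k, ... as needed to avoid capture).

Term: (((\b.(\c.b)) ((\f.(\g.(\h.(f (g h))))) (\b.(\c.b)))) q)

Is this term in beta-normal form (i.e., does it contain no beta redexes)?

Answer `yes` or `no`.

Term: (((\b.(\c.b)) ((\f.(\g.(\h.(f (g h))))) (\b.(\c.b)))) q)
Found 2 beta redex(es).

Answer: no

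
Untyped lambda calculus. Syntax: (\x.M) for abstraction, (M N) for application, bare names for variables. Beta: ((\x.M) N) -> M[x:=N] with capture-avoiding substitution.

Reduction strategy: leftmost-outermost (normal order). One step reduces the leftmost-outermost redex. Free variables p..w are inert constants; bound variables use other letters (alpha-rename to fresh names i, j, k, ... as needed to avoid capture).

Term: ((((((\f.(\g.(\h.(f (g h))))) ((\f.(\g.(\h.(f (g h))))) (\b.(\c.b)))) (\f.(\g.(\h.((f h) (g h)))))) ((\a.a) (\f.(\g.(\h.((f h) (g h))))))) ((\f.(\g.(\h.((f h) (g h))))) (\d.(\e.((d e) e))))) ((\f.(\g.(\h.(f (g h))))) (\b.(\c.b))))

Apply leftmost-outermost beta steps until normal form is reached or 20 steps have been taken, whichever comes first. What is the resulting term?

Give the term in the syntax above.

Step 0: ((((((\f.(\g.(\h.(f (g h))))) ((\f.(\g.(\h.(f (g h))))) (\b.(\c.b)))) (\f.(\g.(\h.((f h) (g h)))))) ((\a.a) (\f.(\g.(\h.((f h) (g h))))))) ((\f.(\g.(\h.((f h) (g h))))) (\d.(\e.((d e) e))))) ((\f.(\g.(\h.(f (g h))))) (\b.(\c.b))))
Step 1: (((((\g.(\h.(((\f.(\g.(\h.(f (g h))))) (\b.(\c.b))) (g h)))) (\f.(\g.(\h.((f h) (g h)))))) ((\a.a) (\f.(\g.(\h.((f h) (g h))))))) ((\f.(\g.(\h.((f h) (g h))))) (\d.(\e.((d e) e))))) ((\f.(\g.(\h.(f (g h))))) (\b.(\c.b))))
Step 2: ((((\h.(((\f.(\g.(\h.(f (g h))))) (\b.(\c.b))) ((\f.(\g.(\h.((f h) (g h))))) h))) ((\a.a) (\f.(\g.(\h.((f h) (g h))))))) ((\f.(\g.(\h.((f h) (g h))))) (\d.(\e.((d e) e))))) ((\f.(\g.(\h.(f (g h))))) (\b.(\c.b))))
Step 3: (((((\f.(\g.(\h.(f (g h))))) (\b.(\c.b))) ((\f.(\g.(\h.((f h) (g h))))) ((\a.a) (\f.(\g.(\h.((f h) (g h)))))))) ((\f.(\g.(\h.((f h) (g h))))) (\d.(\e.((d e) e))))) ((\f.(\g.(\h.(f (g h))))) (\b.(\c.b))))
Step 4: ((((\g.(\h.((\b.(\c.b)) (g h)))) ((\f.(\g.(\h.((f h) (g h))))) ((\a.a) (\f.(\g.(\h.((f h) (g h)))))))) ((\f.(\g.(\h.((f h) (g h))))) (\d.(\e.((d e) e))))) ((\f.(\g.(\h.(f (g h))))) (\b.(\c.b))))
Step 5: (((\h.((\b.(\c.b)) (((\f.(\g.(\h.((f h) (g h))))) ((\a.a) (\f.(\g.(\h.((f h) (g h))))))) h))) ((\f.(\g.(\h.((f h) (g h))))) (\d.(\e.((d e) e))))) ((\f.(\g.(\h.(f (g h))))) (\b.(\c.b))))
Step 6: (((\b.(\c.b)) (((\f.(\g.(\h.((f h) (g h))))) ((\a.a) (\f.(\g.(\h.((f h) (g h))))))) ((\f.(\g.(\h.((f h) (g h))))) (\d.(\e.((d e) e)))))) ((\f.(\g.(\h.(f (g h))))) (\b.(\c.b))))
Step 7: ((\c.(((\f.(\g.(\h.((f h) (g h))))) ((\a.a) (\f.(\g.(\h.((f h) (g h))))))) ((\f.(\g.(\h.((f h) (g h))))) (\d.(\e.((d e) e)))))) ((\f.(\g.(\h.(f (g h))))) (\b.(\c.b))))
Step 8: (((\f.(\g.(\h.((f h) (g h))))) ((\a.a) (\f.(\g.(\h.((f h) (g h))))))) ((\f.(\g.(\h.((f h) (g h))))) (\d.(\e.((d e) e)))))
Step 9: ((\g.(\h.((((\a.a) (\f.(\g.(\h.((f h) (g h)))))) h) (g h)))) ((\f.(\g.(\h.((f h) (g h))))) (\d.(\e.((d e) e)))))
Step 10: (\h.((((\a.a) (\f.(\g.(\h.((f h) (g h)))))) h) (((\f.(\g.(\h.((f h) (g h))))) (\d.(\e.((d e) e)))) h)))
Step 11: (\h.(((\f.(\g.(\h.((f h) (g h))))) h) (((\f.(\g.(\h.((f h) (g h))))) (\d.(\e.((d e) e)))) h)))
Step 12: (\h.((\g.(\i.((h i) (g i)))) (((\f.(\g.(\h.((f h) (g h))))) (\d.(\e.((d e) e)))) h)))
Step 13: (\h.(\i.((h i) ((((\f.(\g.(\h.((f h) (g h))))) (\d.(\e.((d e) e)))) h) i))))
Step 14: (\h.(\i.((h i) (((\g.(\h.(((\d.(\e.((d e) e))) h) (g h)))) h) i))))
Step 15: (\h.(\i.((h i) ((\i.(((\d.(\e.((d e) e))) i) (h i))) i))))
Step 16: (\h.(\i.((h i) (((\d.(\e.((d e) e))) i) (h i)))))
Step 17: (\h.(\i.((h i) ((\e.((i e) e)) (h i)))))
Step 18: (\h.(\i.((h i) ((i (h i)) (h i)))))

Answer: (\h.(\i.((h i) ((i (h i)) (h i)))))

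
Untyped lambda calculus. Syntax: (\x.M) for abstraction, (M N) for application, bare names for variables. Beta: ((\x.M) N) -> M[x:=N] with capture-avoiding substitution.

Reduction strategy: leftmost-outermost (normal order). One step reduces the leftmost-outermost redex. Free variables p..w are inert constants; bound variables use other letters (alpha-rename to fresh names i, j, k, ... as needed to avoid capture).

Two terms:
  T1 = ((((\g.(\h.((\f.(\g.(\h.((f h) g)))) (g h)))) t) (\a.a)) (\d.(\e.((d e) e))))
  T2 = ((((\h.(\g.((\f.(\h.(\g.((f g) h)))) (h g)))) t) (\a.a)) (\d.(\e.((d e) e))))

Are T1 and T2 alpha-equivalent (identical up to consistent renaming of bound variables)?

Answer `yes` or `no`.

Term 1: ((((\g.(\h.((\f.(\g.(\h.((f h) g)))) (g h)))) t) (\a.a)) (\d.(\e.((d e) e))))
Term 2: ((((\h.(\g.((\f.(\h.(\g.((f g) h)))) (h g)))) t) (\a.a)) (\d.(\e.((d e) e))))
Alpha-equivalence: compare structure up to binder renaming.
Result: True

Answer: yes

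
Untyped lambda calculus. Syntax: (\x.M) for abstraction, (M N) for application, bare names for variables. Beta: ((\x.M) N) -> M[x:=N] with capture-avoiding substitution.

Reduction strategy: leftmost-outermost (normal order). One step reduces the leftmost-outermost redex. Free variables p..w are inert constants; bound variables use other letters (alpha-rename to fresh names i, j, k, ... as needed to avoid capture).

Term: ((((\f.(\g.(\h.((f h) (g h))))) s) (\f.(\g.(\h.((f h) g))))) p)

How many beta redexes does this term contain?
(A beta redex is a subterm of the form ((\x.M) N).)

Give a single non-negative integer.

Term: ((((\f.(\g.(\h.((f h) (g h))))) s) (\f.(\g.(\h.((f h) g))))) p)
  Redex: ((\f.(\g.(\h.((f h) (g h))))) s)
Total redexes: 1

Answer: 1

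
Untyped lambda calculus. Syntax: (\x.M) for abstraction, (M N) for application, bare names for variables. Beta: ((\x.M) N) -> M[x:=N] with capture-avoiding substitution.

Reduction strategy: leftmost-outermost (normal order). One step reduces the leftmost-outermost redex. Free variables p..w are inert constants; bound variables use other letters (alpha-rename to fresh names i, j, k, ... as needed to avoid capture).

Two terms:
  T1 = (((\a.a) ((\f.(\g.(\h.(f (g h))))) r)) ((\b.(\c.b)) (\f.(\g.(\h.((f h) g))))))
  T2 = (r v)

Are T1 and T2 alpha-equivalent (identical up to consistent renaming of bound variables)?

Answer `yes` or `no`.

Answer: no

Derivation:
Term 1: (((\a.a) ((\f.(\g.(\h.(f (g h))))) r)) ((\b.(\c.b)) (\f.(\g.(\h.((f h) g))))))
Term 2: (r v)
Alpha-equivalence: compare structure up to binder renaming.
Result: False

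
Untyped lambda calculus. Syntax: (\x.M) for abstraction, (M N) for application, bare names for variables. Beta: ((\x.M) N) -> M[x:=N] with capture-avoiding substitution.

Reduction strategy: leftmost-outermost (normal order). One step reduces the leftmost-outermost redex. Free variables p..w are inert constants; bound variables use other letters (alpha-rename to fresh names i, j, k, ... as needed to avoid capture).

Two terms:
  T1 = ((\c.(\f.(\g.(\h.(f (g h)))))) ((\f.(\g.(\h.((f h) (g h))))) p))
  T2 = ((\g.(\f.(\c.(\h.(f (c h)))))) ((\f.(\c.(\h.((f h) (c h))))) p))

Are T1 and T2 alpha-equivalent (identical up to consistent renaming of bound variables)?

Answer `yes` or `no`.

Term 1: ((\c.(\f.(\g.(\h.(f (g h)))))) ((\f.(\g.(\h.((f h) (g h))))) p))
Term 2: ((\g.(\f.(\c.(\h.(f (c h)))))) ((\f.(\c.(\h.((f h) (c h))))) p))
Alpha-equivalence: compare structure up to binder renaming.
Result: True

Answer: yes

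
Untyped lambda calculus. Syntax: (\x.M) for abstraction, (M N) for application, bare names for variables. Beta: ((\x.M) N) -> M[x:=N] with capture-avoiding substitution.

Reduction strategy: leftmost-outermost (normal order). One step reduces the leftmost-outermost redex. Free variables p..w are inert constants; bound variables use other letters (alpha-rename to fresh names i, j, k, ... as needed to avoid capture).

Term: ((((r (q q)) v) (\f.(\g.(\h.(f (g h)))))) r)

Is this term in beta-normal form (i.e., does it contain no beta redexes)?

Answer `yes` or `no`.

Term: ((((r (q q)) v) (\f.(\g.(\h.(f (g h)))))) r)
No beta redexes found.

Answer: yes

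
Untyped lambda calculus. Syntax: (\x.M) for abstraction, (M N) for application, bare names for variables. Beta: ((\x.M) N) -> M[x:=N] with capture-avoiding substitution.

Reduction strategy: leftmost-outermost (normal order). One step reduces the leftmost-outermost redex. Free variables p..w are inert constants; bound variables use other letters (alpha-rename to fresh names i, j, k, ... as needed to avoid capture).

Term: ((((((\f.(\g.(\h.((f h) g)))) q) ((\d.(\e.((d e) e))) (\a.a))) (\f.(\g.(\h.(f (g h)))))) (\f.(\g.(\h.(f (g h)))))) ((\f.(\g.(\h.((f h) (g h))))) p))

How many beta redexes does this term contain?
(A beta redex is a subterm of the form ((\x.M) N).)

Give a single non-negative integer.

Answer: 3

Derivation:
Term: ((((((\f.(\g.(\h.((f h) g)))) q) ((\d.(\e.((d e) e))) (\a.a))) (\f.(\g.(\h.(f (g h)))))) (\f.(\g.(\h.(f (g h)))))) ((\f.(\g.(\h.((f h) (g h))))) p))
  Redex: ((\f.(\g.(\h.((f h) g)))) q)
  Redex: ((\d.(\e.((d e) e))) (\a.a))
  Redex: ((\f.(\g.(\h.((f h) (g h))))) p)
Total redexes: 3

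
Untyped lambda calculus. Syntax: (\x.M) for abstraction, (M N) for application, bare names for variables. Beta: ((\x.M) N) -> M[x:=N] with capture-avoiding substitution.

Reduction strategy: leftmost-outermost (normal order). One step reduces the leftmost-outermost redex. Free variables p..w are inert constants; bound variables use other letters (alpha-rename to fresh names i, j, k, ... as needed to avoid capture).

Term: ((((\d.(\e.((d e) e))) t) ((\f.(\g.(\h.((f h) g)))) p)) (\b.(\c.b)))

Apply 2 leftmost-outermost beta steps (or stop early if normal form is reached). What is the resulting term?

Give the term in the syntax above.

Step 0: ((((\d.(\e.((d e) e))) t) ((\f.(\g.(\h.((f h) g)))) p)) (\b.(\c.b)))
Step 1: (((\e.((t e) e)) ((\f.(\g.(\h.((f h) g)))) p)) (\b.(\c.b)))
Step 2: (((t ((\f.(\g.(\h.((f h) g)))) p)) ((\f.(\g.(\h.((f h) g)))) p)) (\b.(\c.b)))

Answer: (((t ((\f.(\g.(\h.((f h) g)))) p)) ((\f.(\g.(\h.((f h) g)))) p)) (\b.(\c.b)))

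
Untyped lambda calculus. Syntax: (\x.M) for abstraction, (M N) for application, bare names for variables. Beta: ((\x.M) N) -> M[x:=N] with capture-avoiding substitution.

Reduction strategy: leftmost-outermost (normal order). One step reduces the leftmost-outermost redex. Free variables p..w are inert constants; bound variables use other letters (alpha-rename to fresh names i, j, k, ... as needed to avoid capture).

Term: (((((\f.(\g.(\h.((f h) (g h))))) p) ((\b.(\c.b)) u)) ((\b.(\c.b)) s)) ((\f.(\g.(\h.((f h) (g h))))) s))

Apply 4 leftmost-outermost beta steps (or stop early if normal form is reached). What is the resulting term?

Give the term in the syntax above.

Step 0: (((((\f.(\g.(\h.((f h) (g h))))) p) ((\b.(\c.b)) u)) ((\b.(\c.b)) s)) ((\f.(\g.(\h.((f h) (g h))))) s))
Step 1: ((((\g.(\h.((p h) (g h)))) ((\b.(\c.b)) u)) ((\b.(\c.b)) s)) ((\f.(\g.(\h.((f h) (g h))))) s))
Step 2: (((\h.((p h) (((\b.(\c.b)) u) h))) ((\b.(\c.b)) s)) ((\f.(\g.(\h.((f h) (g h))))) s))
Step 3: (((p ((\b.(\c.b)) s)) (((\b.(\c.b)) u) ((\b.(\c.b)) s))) ((\f.(\g.(\h.((f h) (g h))))) s))
Step 4: (((p (\c.s)) (((\b.(\c.b)) u) ((\b.(\c.b)) s))) ((\f.(\g.(\h.((f h) (g h))))) s))

Answer: (((p (\c.s)) (((\b.(\c.b)) u) ((\b.(\c.b)) s))) ((\f.(\g.(\h.((f h) (g h))))) s))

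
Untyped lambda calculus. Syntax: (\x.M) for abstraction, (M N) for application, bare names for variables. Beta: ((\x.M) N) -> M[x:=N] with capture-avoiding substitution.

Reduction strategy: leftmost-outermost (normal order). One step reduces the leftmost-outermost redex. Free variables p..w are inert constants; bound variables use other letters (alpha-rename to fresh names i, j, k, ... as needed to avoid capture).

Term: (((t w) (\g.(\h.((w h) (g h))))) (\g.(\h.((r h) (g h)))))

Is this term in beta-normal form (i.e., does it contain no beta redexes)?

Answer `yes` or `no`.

Answer: yes

Derivation:
Term: (((t w) (\g.(\h.((w h) (g h))))) (\g.(\h.((r h) (g h)))))
No beta redexes found.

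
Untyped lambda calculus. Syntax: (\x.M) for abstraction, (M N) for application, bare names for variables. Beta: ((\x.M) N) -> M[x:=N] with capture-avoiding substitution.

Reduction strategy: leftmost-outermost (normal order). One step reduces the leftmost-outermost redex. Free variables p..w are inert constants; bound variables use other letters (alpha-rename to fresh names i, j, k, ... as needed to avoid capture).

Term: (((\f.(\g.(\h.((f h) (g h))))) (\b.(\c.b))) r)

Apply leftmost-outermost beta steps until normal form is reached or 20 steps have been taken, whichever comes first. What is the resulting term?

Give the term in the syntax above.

Step 0: (((\f.(\g.(\h.((f h) (g h))))) (\b.(\c.b))) r)
Step 1: ((\g.(\h.(((\b.(\c.b)) h) (g h)))) r)
Step 2: (\h.(((\b.(\c.b)) h) (r h)))
Step 3: (\h.((\c.h) (r h)))
Step 4: (\h.h)

Answer: (\h.h)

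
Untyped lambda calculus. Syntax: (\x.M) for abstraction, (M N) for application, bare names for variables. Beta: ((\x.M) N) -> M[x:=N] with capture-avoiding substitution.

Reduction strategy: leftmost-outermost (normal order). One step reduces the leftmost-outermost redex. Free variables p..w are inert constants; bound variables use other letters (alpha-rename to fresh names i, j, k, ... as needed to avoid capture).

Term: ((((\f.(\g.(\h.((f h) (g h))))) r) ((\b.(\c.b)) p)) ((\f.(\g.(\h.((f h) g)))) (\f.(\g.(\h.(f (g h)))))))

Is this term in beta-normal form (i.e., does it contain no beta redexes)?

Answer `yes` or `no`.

Answer: no

Derivation:
Term: ((((\f.(\g.(\h.((f h) (g h))))) r) ((\b.(\c.b)) p)) ((\f.(\g.(\h.((f h) g)))) (\f.(\g.(\h.(f (g h)))))))
Found 3 beta redex(es).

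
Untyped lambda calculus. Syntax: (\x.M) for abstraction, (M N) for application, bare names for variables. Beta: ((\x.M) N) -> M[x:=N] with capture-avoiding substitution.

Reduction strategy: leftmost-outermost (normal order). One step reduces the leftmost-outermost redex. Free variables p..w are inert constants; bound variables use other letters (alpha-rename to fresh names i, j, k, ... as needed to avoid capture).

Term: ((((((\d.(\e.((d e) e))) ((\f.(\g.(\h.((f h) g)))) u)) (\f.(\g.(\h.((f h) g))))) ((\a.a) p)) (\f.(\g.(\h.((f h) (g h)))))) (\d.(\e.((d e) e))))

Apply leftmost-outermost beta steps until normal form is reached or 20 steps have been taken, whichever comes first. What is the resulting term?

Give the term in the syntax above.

Answer: (((((u (\f.(\g.(\h.((f h) g))))) (\f.(\g.(\h.((f h) g))))) p) (\f.(\g.(\h.((f h) (g h)))))) (\d.(\e.((d e) e))))

Derivation:
Step 0: ((((((\d.(\e.((d e) e))) ((\f.(\g.(\h.((f h) g)))) u)) (\f.(\g.(\h.((f h) g))))) ((\a.a) p)) (\f.(\g.(\h.((f h) (g h)))))) (\d.(\e.((d e) e))))
Step 1: (((((\e.((((\f.(\g.(\h.((f h) g)))) u) e) e)) (\f.(\g.(\h.((f h) g))))) ((\a.a) p)) (\f.(\g.(\h.((f h) (g h)))))) (\d.(\e.((d e) e))))
Step 2: (((((((\f.(\g.(\h.((f h) g)))) u) (\f.(\g.(\h.((f h) g))))) (\f.(\g.(\h.((f h) g))))) ((\a.a) p)) (\f.(\g.(\h.((f h) (g h)))))) (\d.(\e.((d e) e))))
Step 3: ((((((\g.(\h.((u h) g))) (\f.(\g.(\h.((f h) g))))) (\f.(\g.(\h.((f h) g))))) ((\a.a) p)) (\f.(\g.(\h.((f h) (g h)))))) (\d.(\e.((d e) e))))
Step 4: (((((\h.((u h) (\f.(\g.(\h.((f h) g)))))) (\f.(\g.(\h.((f h) g))))) ((\a.a) p)) (\f.(\g.(\h.((f h) (g h)))))) (\d.(\e.((d e) e))))
Step 5: (((((u (\f.(\g.(\h.((f h) g))))) (\f.(\g.(\h.((f h) g))))) ((\a.a) p)) (\f.(\g.(\h.((f h) (g h)))))) (\d.(\e.((d e) e))))
Step 6: (((((u (\f.(\g.(\h.((f h) g))))) (\f.(\g.(\h.((f h) g))))) p) (\f.(\g.(\h.((f h) (g h)))))) (\d.(\e.((d e) e))))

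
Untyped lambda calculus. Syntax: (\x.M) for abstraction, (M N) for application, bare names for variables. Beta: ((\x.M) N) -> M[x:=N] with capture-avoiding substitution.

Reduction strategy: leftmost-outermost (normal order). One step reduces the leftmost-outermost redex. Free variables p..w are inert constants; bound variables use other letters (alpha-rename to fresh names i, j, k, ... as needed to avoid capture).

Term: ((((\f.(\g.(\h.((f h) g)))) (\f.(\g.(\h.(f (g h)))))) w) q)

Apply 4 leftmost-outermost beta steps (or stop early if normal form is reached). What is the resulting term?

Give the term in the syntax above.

Answer: ((\g.(\h.(q (g h)))) w)

Derivation:
Step 0: ((((\f.(\g.(\h.((f h) g)))) (\f.(\g.(\h.(f (g h)))))) w) q)
Step 1: (((\g.(\h.(((\f.(\g.(\h.(f (g h))))) h) g))) w) q)
Step 2: ((\h.(((\f.(\g.(\h.(f (g h))))) h) w)) q)
Step 3: (((\f.(\g.(\h.(f (g h))))) q) w)
Step 4: ((\g.(\h.(q (g h)))) w)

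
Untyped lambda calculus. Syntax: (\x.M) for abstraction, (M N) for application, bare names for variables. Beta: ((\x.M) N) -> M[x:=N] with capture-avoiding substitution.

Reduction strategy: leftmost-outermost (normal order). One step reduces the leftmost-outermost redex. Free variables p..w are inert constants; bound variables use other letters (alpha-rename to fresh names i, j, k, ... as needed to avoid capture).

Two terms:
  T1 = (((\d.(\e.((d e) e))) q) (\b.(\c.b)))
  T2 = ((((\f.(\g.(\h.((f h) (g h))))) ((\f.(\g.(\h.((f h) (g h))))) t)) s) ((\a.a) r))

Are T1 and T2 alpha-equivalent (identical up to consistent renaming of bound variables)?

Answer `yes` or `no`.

Term 1: (((\d.(\e.((d e) e))) q) (\b.(\c.b)))
Term 2: ((((\f.(\g.(\h.((f h) (g h))))) ((\f.(\g.(\h.((f h) (g h))))) t)) s) ((\a.a) r))
Alpha-equivalence: compare structure up to binder renaming.
Result: False

Answer: no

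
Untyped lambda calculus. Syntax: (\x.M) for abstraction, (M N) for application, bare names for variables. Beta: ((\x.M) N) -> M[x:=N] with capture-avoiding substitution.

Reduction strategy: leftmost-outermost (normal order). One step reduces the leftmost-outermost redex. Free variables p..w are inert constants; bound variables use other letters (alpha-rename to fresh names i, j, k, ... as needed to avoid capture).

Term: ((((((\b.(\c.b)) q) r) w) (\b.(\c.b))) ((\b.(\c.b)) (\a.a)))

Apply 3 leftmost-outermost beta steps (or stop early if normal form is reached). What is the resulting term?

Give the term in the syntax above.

Answer: (((q w) (\b.(\c.b))) (\c.(\a.a)))

Derivation:
Step 0: ((((((\b.(\c.b)) q) r) w) (\b.(\c.b))) ((\b.(\c.b)) (\a.a)))
Step 1: (((((\c.q) r) w) (\b.(\c.b))) ((\b.(\c.b)) (\a.a)))
Step 2: (((q w) (\b.(\c.b))) ((\b.(\c.b)) (\a.a)))
Step 3: (((q w) (\b.(\c.b))) (\c.(\a.a)))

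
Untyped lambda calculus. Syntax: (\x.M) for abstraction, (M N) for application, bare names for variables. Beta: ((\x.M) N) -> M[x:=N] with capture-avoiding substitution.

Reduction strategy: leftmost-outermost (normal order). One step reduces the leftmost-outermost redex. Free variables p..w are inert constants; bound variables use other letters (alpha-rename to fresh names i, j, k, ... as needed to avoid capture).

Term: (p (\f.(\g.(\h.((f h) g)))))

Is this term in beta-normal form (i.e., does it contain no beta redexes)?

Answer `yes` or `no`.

Answer: yes

Derivation:
Term: (p (\f.(\g.(\h.((f h) g)))))
No beta redexes found.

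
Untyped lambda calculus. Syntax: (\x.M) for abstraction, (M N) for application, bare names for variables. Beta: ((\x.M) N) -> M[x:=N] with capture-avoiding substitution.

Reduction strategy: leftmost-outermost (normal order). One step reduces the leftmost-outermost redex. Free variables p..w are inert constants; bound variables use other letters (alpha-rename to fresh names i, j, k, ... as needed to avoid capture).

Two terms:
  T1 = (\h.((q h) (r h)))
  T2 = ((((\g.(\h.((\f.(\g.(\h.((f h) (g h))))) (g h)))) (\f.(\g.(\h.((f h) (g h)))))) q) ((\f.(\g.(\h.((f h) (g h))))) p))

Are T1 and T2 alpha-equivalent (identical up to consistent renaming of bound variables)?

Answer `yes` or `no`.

Term 1: (\h.((q h) (r h)))
Term 2: ((((\g.(\h.((\f.(\g.(\h.((f h) (g h))))) (g h)))) (\f.(\g.(\h.((f h) (g h)))))) q) ((\f.(\g.(\h.((f h) (g h))))) p))
Alpha-equivalence: compare structure up to binder renaming.
Result: False

Answer: no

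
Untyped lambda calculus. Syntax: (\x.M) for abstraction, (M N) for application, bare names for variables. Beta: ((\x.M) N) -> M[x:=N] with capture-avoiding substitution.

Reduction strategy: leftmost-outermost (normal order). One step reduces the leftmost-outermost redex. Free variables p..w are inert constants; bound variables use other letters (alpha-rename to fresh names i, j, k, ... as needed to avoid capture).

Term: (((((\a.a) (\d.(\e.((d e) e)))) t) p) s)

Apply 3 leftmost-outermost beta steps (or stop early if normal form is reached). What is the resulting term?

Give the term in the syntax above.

Step 0: (((((\a.a) (\d.(\e.((d e) e)))) t) p) s)
Step 1: ((((\d.(\e.((d e) e))) t) p) s)
Step 2: (((\e.((t e) e)) p) s)
Step 3: (((t p) p) s)

Answer: (((t p) p) s)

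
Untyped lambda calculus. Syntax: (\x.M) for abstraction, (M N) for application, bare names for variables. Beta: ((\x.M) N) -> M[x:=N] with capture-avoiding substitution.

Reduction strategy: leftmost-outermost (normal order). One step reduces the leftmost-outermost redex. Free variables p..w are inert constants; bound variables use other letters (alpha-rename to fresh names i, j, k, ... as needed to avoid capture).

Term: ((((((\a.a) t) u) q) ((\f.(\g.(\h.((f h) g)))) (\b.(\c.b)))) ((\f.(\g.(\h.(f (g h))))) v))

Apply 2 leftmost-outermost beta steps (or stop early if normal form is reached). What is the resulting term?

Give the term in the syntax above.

Step 0: ((((((\a.a) t) u) q) ((\f.(\g.(\h.((f h) g)))) (\b.(\c.b)))) ((\f.(\g.(\h.(f (g h))))) v))
Step 1: ((((t u) q) ((\f.(\g.(\h.((f h) g)))) (\b.(\c.b)))) ((\f.(\g.(\h.(f (g h))))) v))
Step 2: ((((t u) q) (\g.(\h.(((\b.(\c.b)) h) g)))) ((\f.(\g.(\h.(f (g h))))) v))

Answer: ((((t u) q) (\g.(\h.(((\b.(\c.b)) h) g)))) ((\f.(\g.(\h.(f (g h))))) v))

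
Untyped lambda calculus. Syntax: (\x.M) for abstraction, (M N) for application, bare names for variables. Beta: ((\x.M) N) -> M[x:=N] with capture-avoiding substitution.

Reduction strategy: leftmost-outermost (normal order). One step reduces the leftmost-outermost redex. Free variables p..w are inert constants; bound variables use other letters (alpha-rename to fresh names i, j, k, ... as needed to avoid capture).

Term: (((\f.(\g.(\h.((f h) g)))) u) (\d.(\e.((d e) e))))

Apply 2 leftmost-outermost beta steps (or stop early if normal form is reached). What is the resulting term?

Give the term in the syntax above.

Answer: (\h.((u h) (\d.(\e.((d e) e)))))

Derivation:
Step 0: (((\f.(\g.(\h.((f h) g)))) u) (\d.(\e.((d e) e))))
Step 1: ((\g.(\h.((u h) g))) (\d.(\e.((d e) e))))
Step 2: (\h.((u h) (\d.(\e.((d e) e)))))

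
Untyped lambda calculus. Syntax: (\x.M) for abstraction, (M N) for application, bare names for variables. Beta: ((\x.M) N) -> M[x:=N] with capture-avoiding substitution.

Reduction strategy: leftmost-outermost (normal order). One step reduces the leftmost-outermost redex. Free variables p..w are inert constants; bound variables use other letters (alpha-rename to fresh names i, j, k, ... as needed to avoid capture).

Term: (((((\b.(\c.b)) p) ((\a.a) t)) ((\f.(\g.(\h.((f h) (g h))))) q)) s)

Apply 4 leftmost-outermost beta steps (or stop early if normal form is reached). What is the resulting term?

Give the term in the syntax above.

Step 0: (((((\b.(\c.b)) p) ((\a.a) t)) ((\f.(\g.(\h.((f h) (g h))))) q)) s)
Step 1: ((((\c.p) ((\a.a) t)) ((\f.(\g.(\h.((f h) (g h))))) q)) s)
Step 2: ((p ((\f.(\g.(\h.((f h) (g h))))) q)) s)
Step 3: ((p (\g.(\h.((q h) (g h))))) s)
Step 4: (normal form reached)

Answer: ((p (\g.(\h.((q h) (g h))))) s)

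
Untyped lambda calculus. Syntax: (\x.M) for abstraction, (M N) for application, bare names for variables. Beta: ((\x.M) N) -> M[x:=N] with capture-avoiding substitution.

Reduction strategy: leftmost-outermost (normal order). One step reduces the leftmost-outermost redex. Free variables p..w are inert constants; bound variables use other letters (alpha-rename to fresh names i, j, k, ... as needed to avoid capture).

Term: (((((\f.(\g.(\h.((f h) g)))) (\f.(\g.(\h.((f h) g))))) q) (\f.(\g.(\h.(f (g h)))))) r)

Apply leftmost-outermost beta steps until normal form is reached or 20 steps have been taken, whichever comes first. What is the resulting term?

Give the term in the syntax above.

Answer: (\h.(r (q h)))

Derivation:
Step 0: (((((\f.(\g.(\h.((f h) g)))) (\f.(\g.(\h.((f h) g))))) q) (\f.(\g.(\h.(f (g h)))))) r)
Step 1: ((((\g.(\h.(((\f.(\g.(\h.((f h) g)))) h) g))) q) (\f.(\g.(\h.(f (g h)))))) r)
Step 2: (((\h.(((\f.(\g.(\h.((f h) g)))) h) q)) (\f.(\g.(\h.(f (g h)))))) r)
Step 3: ((((\f.(\g.(\h.((f h) g)))) (\f.(\g.(\h.(f (g h)))))) q) r)
Step 4: (((\g.(\h.(((\f.(\g.(\h.(f (g h))))) h) g))) q) r)
Step 5: ((\h.(((\f.(\g.(\h.(f (g h))))) h) q)) r)
Step 6: (((\f.(\g.(\h.(f (g h))))) r) q)
Step 7: ((\g.(\h.(r (g h)))) q)
Step 8: (\h.(r (q h)))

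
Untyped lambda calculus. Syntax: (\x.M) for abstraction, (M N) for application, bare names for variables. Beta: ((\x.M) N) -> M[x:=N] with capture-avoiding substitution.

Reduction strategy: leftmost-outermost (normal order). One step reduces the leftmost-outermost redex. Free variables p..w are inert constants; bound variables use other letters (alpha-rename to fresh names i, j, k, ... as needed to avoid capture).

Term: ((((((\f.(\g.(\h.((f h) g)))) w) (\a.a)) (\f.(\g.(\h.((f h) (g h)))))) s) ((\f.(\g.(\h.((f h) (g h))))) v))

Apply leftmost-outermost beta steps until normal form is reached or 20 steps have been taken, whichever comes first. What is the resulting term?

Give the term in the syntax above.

Step 0: ((((((\f.(\g.(\h.((f h) g)))) w) (\a.a)) (\f.(\g.(\h.((f h) (g h)))))) s) ((\f.(\g.(\h.((f h) (g h))))) v))
Step 1: (((((\g.(\h.((w h) g))) (\a.a)) (\f.(\g.(\h.((f h) (g h)))))) s) ((\f.(\g.(\h.((f h) (g h))))) v))
Step 2: ((((\h.((w h) (\a.a))) (\f.(\g.(\h.((f h) (g h)))))) s) ((\f.(\g.(\h.((f h) (g h))))) v))
Step 3: ((((w (\f.(\g.(\h.((f h) (g h)))))) (\a.a)) s) ((\f.(\g.(\h.((f h) (g h))))) v))
Step 4: ((((w (\f.(\g.(\h.((f h) (g h)))))) (\a.a)) s) (\g.(\h.((v h) (g h)))))

Answer: ((((w (\f.(\g.(\h.((f h) (g h)))))) (\a.a)) s) (\g.(\h.((v h) (g h)))))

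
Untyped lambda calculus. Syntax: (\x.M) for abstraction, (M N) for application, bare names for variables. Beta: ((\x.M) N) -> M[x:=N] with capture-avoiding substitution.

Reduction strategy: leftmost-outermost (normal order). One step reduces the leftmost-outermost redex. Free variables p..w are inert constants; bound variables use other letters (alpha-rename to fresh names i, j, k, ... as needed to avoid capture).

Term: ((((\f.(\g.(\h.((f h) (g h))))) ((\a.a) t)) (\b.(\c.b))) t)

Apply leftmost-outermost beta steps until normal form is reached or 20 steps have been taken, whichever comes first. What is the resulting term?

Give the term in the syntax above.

Answer: ((t t) (\c.t))

Derivation:
Step 0: ((((\f.(\g.(\h.((f h) (g h))))) ((\a.a) t)) (\b.(\c.b))) t)
Step 1: (((\g.(\h.((((\a.a) t) h) (g h)))) (\b.(\c.b))) t)
Step 2: ((\h.((((\a.a) t) h) ((\b.(\c.b)) h))) t)
Step 3: ((((\a.a) t) t) ((\b.(\c.b)) t))
Step 4: ((t t) ((\b.(\c.b)) t))
Step 5: ((t t) (\c.t))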